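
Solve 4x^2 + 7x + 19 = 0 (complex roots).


disc = 7^2 - 4*4*19 = 49 - 304 = -255
sqrt(|disc|) = sqrt(255) = 15.9687
Real part = -7/(2*4) = -0.8750
Imag part = 15.9687/(2*4) = 1.9961

-0.8750 ± 1.9961i


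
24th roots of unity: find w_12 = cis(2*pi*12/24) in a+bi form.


Angle = 360*12/24 = 180°
a = cos(180°) = -1.0000
b = sin(180°) = 0

-1.0000 + 0i


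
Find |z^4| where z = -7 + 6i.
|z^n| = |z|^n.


|z| = sqrt(49+36) = sqrt(85) = 9.2195
|z^4| = |z|^4 = (sqrt(85))^4 = 85^2 = 7225

|z^4| = 7225


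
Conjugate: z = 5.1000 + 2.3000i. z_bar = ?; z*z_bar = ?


z_bar = 5.1000 - 2.3000i
z*z_bar = 5.1^2 + 2.3^2 = 26.01 + 5.29 = 31.3

z_bar = 5.1000 - 2.3000i, z*z_bar = 31.3


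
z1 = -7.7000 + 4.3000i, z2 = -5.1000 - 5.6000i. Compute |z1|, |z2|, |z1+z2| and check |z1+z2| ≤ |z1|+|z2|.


|z1| = sqrt((-7.7)^2 + 4.3^2) = sqrt(77.78) = 8.8193
|z2| = sqrt((-5.1)^2 + (-5.6)^2) = sqrt(57.37) = 7.5743
z1+z2 = -12.8000 - 1.3000i
|z1+z2| = sqrt(165.53) = 12.8658
|z1|+|z2| = 8.8193 + 7.5743 = 16.3936

|z1+z2| = 12.8658 ≤ |z1|+|z2| = 16.3936 (verified)


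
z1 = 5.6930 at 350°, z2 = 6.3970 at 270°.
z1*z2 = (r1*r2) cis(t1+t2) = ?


r = 5.6930 * 6.3970 = 36.4181
theta = 350° + 270° = 620° = 260° (mod 360)

36.4181 cis(260°)


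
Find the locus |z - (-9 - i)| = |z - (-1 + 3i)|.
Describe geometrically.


Equal distances means the locus is the perpendicular bisector of z1 and z2.
Midpoint = ((-9+(-1))/2, (-1+3)/2) = (-5.0000, 1.0000)

Perpendicular bisector through (-5.0000, 1.0000)


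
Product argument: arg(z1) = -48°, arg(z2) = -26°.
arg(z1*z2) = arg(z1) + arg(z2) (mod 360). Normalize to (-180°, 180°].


arg(z1*z2) = -48° - 26° = -74°
Normalized to (-180°, 180°]: -74°

-74°


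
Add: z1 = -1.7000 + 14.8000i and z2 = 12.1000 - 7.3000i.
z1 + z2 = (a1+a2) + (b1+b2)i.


Real: -1.7 + 12.1 = 10.4
Imag: 14.8 - 7.3 = 7.5

10.4000 + 7.5000i


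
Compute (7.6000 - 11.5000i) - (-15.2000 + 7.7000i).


Real: 7.6 + 15.2 = 22.8
Imag: -11.5 - 7.7 = -19.2

22.8000 - 19.2000i


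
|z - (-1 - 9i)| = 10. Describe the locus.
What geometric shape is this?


|z - z0| = r is a circle with center z0 and radius r.
Center = (-1, -9), radius = 10

Circle with center (-1, -9) and radius 10


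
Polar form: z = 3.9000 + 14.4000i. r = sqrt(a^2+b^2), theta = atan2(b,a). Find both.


r = sqrt(15.21+207.36) = sqrt(222.57) = 14.9188
theta = atan2(14.4, 3.9) = 74.8459 degrees

r = 14.9188, theta = 74.8459 degrees


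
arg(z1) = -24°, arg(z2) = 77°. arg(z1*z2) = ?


arg(z1*z2) = -24° + 77° = 53°
Normalized to (-180°, 180°]: 53°

53°


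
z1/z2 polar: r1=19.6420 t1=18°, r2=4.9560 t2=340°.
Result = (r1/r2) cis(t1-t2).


r = 19.6420 / 4.9560 = 3.9633
theta = 18° - 340° = -322° = 38° (mod 360)

3.9633 cis(38°)


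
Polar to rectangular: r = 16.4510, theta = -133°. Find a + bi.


a = 16.4510*cos(-133°) = 16.4510*(-0.682) = -11.2196
b = 16.4510*sin(-133°) = 16.4510*(-0.731354) = -12.0315

-11.2196 - 12.0315i


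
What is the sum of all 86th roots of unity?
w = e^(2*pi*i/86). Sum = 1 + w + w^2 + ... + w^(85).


The sum of all 86th roots of unity is 0.
Geometric series: (1 - w^86)/(1 - w) = (1-1)/(1-w) = 0 since w^86 = 1, w ≠ 1.
Alternatively: coefficient of z^85 in z^86 - 1 is 0.

0


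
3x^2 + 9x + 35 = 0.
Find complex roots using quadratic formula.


disc = 9^2 - 4*3*35 = 81 - 420 = -339
sqrt(|disc|) = sqrt(339) = 18.4120
Real part = -9/(2*3) = -1.5000
Imag part = 18.4120/(2*3) = 3.0687

-1.5000 ± 3.0687i


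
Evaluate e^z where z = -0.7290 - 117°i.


e^-0.7290 = 0.4824
cos(-117°) = -0.454
sin(-117°) = -0.891
Real = 0.4824*(-0.454) = -0.2190
Imag = 0.4824*(-0.891) = -0.4298

-0.2190 - 0.4298i


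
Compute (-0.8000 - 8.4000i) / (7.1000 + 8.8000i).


Conjugate of z2 = 7.1000 - 8.8000i
Numerator: (-0.8000 - 8.4000i)(7.1000 - 8.8000i) = -79.6000 - 52.6000i
Denominator: 7.1^2 + 8.8^2 = 127.85
Result = (-79.6000 - 52.6000i)/127.85

-0.6226 - 0.4114i


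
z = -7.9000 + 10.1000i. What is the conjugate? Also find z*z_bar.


z_bar = -7.9000 - 10.1000i
z*z_bar = (-7.9)^2 + 10.1^2 = 62.41 + 102.01 = 164.42

z_bar = -7.9000 - 10.1000i, z*z_bar = 164.42


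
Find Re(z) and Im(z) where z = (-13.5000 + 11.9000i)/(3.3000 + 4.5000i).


Multiply by conjugate: (-13.5000 + 11.9000i)(3.3000 - 4.5000i) / (3.3^2 + 4.5^2)
Numerator real = -13.5*3.3 + 11.9*4.5 = 9
Numerator imag = 11.9*3.3 - (-13.5)*4.5 = 100.02
Denominator = 31.14
Re(z) = 9/31.14 = 0.2890
Im(z) = 100.02/31.14 = 3.2119

Re(z) = 0.2890, Im(z) = 3.2119


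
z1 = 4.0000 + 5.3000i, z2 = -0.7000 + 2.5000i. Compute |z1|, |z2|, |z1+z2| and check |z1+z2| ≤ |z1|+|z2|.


|z1| = sqrt(4^2 + 5.3^2) = sqrt(44.09) = 6.6400
|z2| = sqrt((-0.7)^2 + 2.5^2) = sqrt(6.74) = 2.5962
z1+z2 = 3.3000 + 7.8000i
|z1+z2| = sqrt(71.73) = 8.4694
|z1|+|z2| = 6.6400 + 2.5962 = 9.2362

|z1+z2| = 8.4694 ≤ |z1|+|z2| = 9.2362 (verified)


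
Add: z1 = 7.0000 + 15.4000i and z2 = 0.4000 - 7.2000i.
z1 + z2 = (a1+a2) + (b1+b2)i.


Real: 7 + 0.4 = 7.4
Imag: 15.4 - 7.2 = 8.2

7.4000 + 8.2000i


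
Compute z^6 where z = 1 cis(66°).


r^6 = 1^6 = 1
n*theta = 6*66° = 396° = 36° (mod 360)
a = 1*cos(36°) = 0.8090
b = 1*sin(36°) = 0.5878

1 cis(36°) = 0.8090 + 0.5878i


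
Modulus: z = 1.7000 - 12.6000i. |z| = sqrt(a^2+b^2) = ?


|z| = sqrt(1.7^2 + (-12.6)^2) = sqrt(2.89 + 158.76) = sqrt(161.65) = 12.7142

|z| = 12.7142


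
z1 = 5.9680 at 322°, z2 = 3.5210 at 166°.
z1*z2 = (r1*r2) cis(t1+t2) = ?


r = 5.9680 * 3.5210 = 21.0133
theta = 322° + 166° = 488° = 128° (mod 360)

21.0133 cis(128°)


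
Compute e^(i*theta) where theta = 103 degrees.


cos(103°) = -0.2250
sin(103°) = 0.9744

e^(i*103°) = -0.2250 + 0.9744i


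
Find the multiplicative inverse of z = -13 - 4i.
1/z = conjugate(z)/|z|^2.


|z|^2 = 169+16 = 185
1/z = (-13 + 4i)/185

1/z = -0.0703 + 0.0216i


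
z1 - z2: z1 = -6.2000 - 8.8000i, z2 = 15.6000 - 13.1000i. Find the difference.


Real: -6.2 - 15.6 = -21.8
Imag: -8.8 + 13.1 = 4.3

-21.8000 + 4.3000i


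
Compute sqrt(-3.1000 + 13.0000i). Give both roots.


|z| = sqrt(9.61+169) = 13.3645
sqrt((|z|+a)/2) = sqrt((13.3645+(-3.1))/2) = sqrt(5.1323) = 2.2654
sqrt((|z|-a)/2) = sqrt((13.3645-(-3.1))/2) = sqrt(8.2323) = 2.8692

±(2.2654 + 2.8692i) i.e. 2.2654 + 2.8692i and -2.2654 - 2.8692i


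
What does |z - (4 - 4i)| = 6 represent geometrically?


|z - z0| = r is a circle with center z0 and radius r.
Center = (4, -4), radius = 6

Circle with center (4, -4) and radius 6


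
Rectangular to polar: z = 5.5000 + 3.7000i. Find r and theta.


r = sqrt(30.25+13.69) = sqrt(43.94) = 6.6287
theta = atan2(3.7, 5.5) = 33.9298 degrees

r = 6.6287, theta = 33.9298 degrees


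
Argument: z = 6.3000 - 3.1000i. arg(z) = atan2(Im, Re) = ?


Re = 6.3, Im = -3.1
arg = atan2(-3.1, 6.3) = -26.2001 degrees

arg(z) = -26.2001 degrees


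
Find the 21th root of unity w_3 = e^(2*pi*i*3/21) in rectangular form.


Angle = 360*3/21 = 51.4286°
a = cos(51.4286°) = 0.6235
b = sin(51.4286°) = 0.7818

0.6235 + 0.7818i


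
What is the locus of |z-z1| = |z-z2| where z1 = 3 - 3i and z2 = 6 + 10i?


Equal distances means the locus is the perpendicular bisector of z1 and z2.
Midpoint = ((3+6)/2, (-3+10)/2) = (4.5000, 3.5000)

Perpendicular bisector through (4.5000, 3.5000)


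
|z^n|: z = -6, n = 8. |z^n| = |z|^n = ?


|z| = sqrt(36+0) = sqrt(36) = 6
|z^8| = |z|^8 = 6^8 = 1679616

|z^8| = 1679616


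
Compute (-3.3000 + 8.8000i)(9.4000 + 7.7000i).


Real = -3.3*9.4 - 8.8*7.7 = -31.02 - 67.76 = -98.78
Imag = -3.3*7.7 + 9.4*8.8 = -25.41 + 82.72 = 57.31

-98.7800 + 57.3100i


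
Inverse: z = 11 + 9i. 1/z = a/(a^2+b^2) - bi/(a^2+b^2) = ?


|z|^2 = 121+81 = 202
1/z = (11 - 9i)/202

1/z = 0.0545 - 0.0446i


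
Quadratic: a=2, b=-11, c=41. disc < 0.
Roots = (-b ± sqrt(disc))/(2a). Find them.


disc = (-11)^2 - 4*2*41 = 121 - 328 = -207
sqrt(|disc|) = sqrt(207) = 14.3875
Real part = 11/(2*2) = 2.7500
Imag part = 14.3875/(2*2) = 3.5969

2.7500 ± 3.5969i


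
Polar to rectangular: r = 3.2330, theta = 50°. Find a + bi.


a = 3.2330*cos(50°) = 3.2330*0.64279 = 2.0781
b = 3.2330*sin(50°) = 3.2330*0.76604 = 2.4766

2.0781 + 2.4766i


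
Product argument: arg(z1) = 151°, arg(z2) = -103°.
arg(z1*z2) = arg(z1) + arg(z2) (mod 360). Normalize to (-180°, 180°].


arg(z1*z2) = 151° - 103° = 48°
Normalized to (-180°, 180°]: 48°

48°


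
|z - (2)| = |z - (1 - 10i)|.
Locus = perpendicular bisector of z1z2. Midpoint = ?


Equal distances means the locus is the perpendicular bisector of z1 and z2.
Midpoint = ((2+1)/2, (0+(-10))/2) = (1.5000, -5.0000)

Perpendicular bisector through (1.5000, -5.0000)


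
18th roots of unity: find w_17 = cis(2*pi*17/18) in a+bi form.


Angle = 360*17/18 = 340°
a = cos(340°) = 0.9397
b = sin(340°) = -0.3420

0.9397 - 0.3420i


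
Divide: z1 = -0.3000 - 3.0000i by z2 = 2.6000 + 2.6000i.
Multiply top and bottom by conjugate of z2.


Conjugate of z2 = 2.6000 - 2.6000i
Numerator: (-0.3000 - 3.0000i)(2.6000 - 2.6000i) = -8.5800 - 7.0200i
Denominator: 2.6^2 + 2.6^2 = 13.52
Result = (-8.5800 - 7.0200i)/13.52

-0.6346 - 0.5192i


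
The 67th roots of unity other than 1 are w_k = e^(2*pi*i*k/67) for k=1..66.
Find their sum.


With w = e^(2*pi*i/67), all 67 of the 67th roots of unity w^0 = 1, w, ..., w^(66) sum to 0: 1 + w + ... + w^(66) = (1 - w^67)/(1 - w) = 0 since w^67 = 1, w ≠ 1.
Removing the root 1: w + w^2 + ... + w^(66) = 0 - 1 = -1

Sum = -1


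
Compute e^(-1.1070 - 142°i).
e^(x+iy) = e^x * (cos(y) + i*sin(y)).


e^-1.1070 = 0.33055
cos(-142°) = -0.788
sin(-142°) = -0.6157
Real = 0.33055*(-0.788) = -0.2605
Imag = 0.33055*(-0.6157) = -0.2035

-0.2605 - 0.2035i


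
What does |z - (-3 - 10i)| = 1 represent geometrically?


|z - z0| = r is a circle with center z0 and radius r.
Center = (-3, -10), radius = 1

Circle with center (-3, -10) and radius 1


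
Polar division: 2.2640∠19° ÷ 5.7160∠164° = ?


r = 2.2640 / 5.7160 = 0.3961
theta = 19° - 164° = -145° = 215° (mod 360)

0.3961 cis(215°)


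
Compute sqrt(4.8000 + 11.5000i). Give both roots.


|z| = sqrt(23.04+132.25) = 12.4615
sqrt((|z|+a)/2) = sqrt((12.4615+4.8)/2) = sqrt(8.6308) = 2.9378
sqrt((|z|-a)/2) = sqrt((12.4615-4.8)/2) = sqrt(3.8308) = 1.9572

±(2.9378 + 1.9572i) i.e. 2.9378 + 1.9572i and -2.9378 - 1.9572i


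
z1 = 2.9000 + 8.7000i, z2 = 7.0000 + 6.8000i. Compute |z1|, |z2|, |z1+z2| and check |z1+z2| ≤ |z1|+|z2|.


|z1| = sqrt(2.9^2 + 8.7^2) = sqrt(84.1) = 9.1706
|z2| = sqrt(7^2 + 6.8^2) = sqrt(95.24) = 9.7591
z1+z2 = 9.9000 + 15.5000i
|z1+z2| = sqrt(338.26) = 18.3918
|z1|+|z2| = 9.1706 + 9.7591 = 18.9297

|z1+z2| = 18.3918 ≤ |z1|+|z2| = 18.9297 (verified)


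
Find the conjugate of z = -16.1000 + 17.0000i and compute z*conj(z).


z_bar = -16.1000 - 17.0000i
z*z_bar = (-16.1)^2 + 17^2 = 259.21 + 289 = 548.21

z_bar = -16.1000 - 17.0000i, z*z_bar = 548.21


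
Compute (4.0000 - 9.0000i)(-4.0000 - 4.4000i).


Real = 4*(-4) - (-9)*(-4.4) = -16 - 39.6 = -55.6
Imag = 4*(-4.4) - (4)*(-9) = -17.6 + 36 = 18.4

-55.6000 + 18.4000i


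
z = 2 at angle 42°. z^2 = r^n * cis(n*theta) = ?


r^2 = 2^2 = 4
n*theta = 2*42° = 84° = 84° (mod 360)
a = 4*cos(84°) = 0.4181
b = 4*sin(84°) = 3.9781

4 cis(84°) = 0.4181 + 3.9781i


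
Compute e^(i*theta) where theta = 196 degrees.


cos(196°) = -0.9613
sin(196°) = -0.2756

e^(i*196°) = -0.9613 - 0.2756i


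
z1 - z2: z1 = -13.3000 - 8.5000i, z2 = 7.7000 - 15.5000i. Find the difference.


Real: -13.3 - 7.7 = -21
Imag: -8.5 + 15.5 = 7

-21.0000 + 7.0000i


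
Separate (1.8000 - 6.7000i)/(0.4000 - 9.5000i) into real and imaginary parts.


Multiply by conjugate: (1.8000 - 6.7000i)(0.4000 + 9.5000i) / (0.4^2 + (-9.5)^2)
Numerator real = 1.8*0.4 - (6.7)*(-9.5) = 64.37
Numerator imag = -6.7*0.4 - 1.8*(-9.5) = 14.42
Denominator = 90.41
Re(z) = 64.37/90.41 = 0.7120
Im(z) = 14.42/90.41 = 0.1595

Re(z) = 0.7120, Im(z) = 0.1595


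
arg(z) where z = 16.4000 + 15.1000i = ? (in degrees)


Re = 16.4, Im = 15.1
arg = atan2(15.1, 16.4) = 42.6368 degrees

arg(z) = 42.6368 degrees


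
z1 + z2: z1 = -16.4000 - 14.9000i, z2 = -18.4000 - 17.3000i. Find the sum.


Real: -16.4 - 18.4 = -34.8
Imag: -14.9 - 17.3 = -32.2

-34.8000 - 32.2000i


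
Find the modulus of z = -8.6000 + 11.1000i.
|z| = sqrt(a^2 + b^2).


|z| = sqrt((-8.6)^2 + 11.1^2) = sqrt(73.96 + 123.21) = sqrt(197.17) = 14.0417

|z| = 14.0417


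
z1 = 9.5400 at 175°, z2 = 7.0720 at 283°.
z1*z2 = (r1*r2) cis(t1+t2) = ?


r = 9.5400 * 7.0720 = 67.4669
theta = 175° + 283° = 458° = 98° (mod 360)

67.4669 cis(98°)


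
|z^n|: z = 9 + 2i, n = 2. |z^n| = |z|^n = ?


|z| = sqrt(81+4) = sqrt(85) = 9.2195
|z^2| = |z|^2 = (sqrt(85))^2 = 85

|z^2| = 85


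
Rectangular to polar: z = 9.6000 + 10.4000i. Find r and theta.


r = sqrt(92.16+108.16) = sqrt(200.32) = 14.1534
theta = atan2(10.4, 9.6) = 47.2906 degrees

r = 14.1534, theta = 47.2906 degrees


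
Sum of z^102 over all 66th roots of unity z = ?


The roots are w_k = w^k with w = e^(2*pi*i/66), and (w^k)^102 = (w^102)^k.
So S = 1 + u + u^2 + ... + u^(65) with u = w^102.
102 = 1*66 + 36, so 102 is not a multiple of 66: u = (w^66)^1 * w^36 = w^36 ≠ 1 (w is a primitive 66th root), while u^66 = (w^66)^102 = 1.
Geometric series: S = (1 - u^66)/(1 - u) = (1 - 1)/(1 - u) = 0

S = 0


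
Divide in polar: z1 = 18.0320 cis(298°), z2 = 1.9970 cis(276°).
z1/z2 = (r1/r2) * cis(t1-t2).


r = 18.0320 / 1.9970 = 9.0295
theta = 298° - 276° = 22° = 22° (mod 360)

9.0295 cis(22°)


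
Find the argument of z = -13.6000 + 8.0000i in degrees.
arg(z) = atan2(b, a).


Re = -13.6, Im = 8
arg = atan2(8, -13.6) = 149.5345 degrees

arg(z) = 149.5345 degrees


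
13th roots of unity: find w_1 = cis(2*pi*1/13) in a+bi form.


Angle = 360*1/13 = 27.6923°
a = cos(27.6923°) = 0.8855
b = sin(27.6923°) = 0.4647

0.8855 + 0.4647i


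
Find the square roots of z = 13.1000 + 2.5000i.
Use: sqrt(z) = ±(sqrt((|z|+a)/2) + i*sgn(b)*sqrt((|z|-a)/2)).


|z| = sqrt(171.61+6.25) = 13.3364
sqrt((|z|+a)/2) = sqrt((13.3364+13.1)/2) = sqrt(13.2182) = 3.6357
sqrt((|z|-a)/2) = sqrt((13.3364-13.1)/2) = sqrt(0.1182) = 0.3438

±(3.6357 + 0.3438i) i.e. 3.6357 + 0.3438i and -3.6357 - 0.3438i


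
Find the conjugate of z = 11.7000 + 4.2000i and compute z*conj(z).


z_bar = 11.7000 - 4.2000i
z*z_bar = 11.7^2 + 4.2^2 = 136.89 + 17.64 = 154.53

z_bar = 11.7000 - 4.2000i, z*z_bar = 154.53


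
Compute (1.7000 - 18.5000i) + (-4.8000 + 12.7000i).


Real: 1.7 - 4.8 = -3.1
Imag: -18.5 + 12.7 = -5.8

-3.1000 - 5.8000i


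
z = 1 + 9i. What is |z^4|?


|z| = sqrt(1+81) = sqrt(82) = 9.0554
|z^4| = |z|^4 = (sqrt(82))^4 = 82^2 = 6724

|z^4| = 6724


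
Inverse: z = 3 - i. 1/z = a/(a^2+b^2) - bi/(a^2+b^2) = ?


|z|^2 = 9+1 = 10
1/z = (3 + 1i)/10

1/z = 0.3000 + 0.1000i


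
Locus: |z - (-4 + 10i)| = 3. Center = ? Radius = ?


|z - z0| = r is a circle with center z0 and radius r.
Center = (-4, 10), radius = 3

Circle with center (-4, 10) and radius 3


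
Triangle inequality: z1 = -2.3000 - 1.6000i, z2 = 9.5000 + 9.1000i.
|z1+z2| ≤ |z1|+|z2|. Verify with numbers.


|z1| = sqrt((-2.3)^2 + (-1.6)^2) = sqrt(7.85) = 2.8018
|z2| = sqrt(9.5^2 + 9.1^2) = sqrt(173.06) = 13.1552
z1+z2 = 7.2000 + 7.5000i
|z1+z2| = sqrt(108.09) = 10.3966
|z1|+|z2| = 2.8018 + 13.1552 = 15.9570

|z1+z2| = 10.3966 ≤ |z1|+|z2| = 15.9570 (verified)


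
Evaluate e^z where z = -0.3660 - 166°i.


e^-0.3660 = 0.6935
cos(-166°) = -0.9703
sin(-166°) = -0.2419
Real = 0.6935*(-0.9703) = -0.6729
Imag = 0.6935*(-0.2419) = -0.1678

-0.6729 - 0.1678i


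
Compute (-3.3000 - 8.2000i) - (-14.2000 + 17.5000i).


Real: -3.3 + 14.2 = 10.9
Imag: -8.2 - 17.5 = -25.7

10.9000 - 25.7000i


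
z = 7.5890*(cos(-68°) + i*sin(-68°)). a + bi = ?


a = 7.5890*cos(-68°) = 7.5890*0.37461 = 2.8429
b = 7.5890*sin(-68°) = 7.5890*(-0.92718) = -7.0364

2.8429 - 7.0364i


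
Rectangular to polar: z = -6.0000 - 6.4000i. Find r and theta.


r = sqrt(36+40.96) = sqrt(76.96) = 8.7727
theta = atan2(-6.4, -6) = -133.1524 degrees

r = 8.7727, theta = -133.1524 degrees


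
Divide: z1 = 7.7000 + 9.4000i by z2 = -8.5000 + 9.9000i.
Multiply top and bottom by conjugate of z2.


Conjugate of z2 = -8.5000 - 9.9000i
Numerator: (7.7000 + 9.4000i)(-8.5000 - 9.9000i) = 27.6100 - 156.1300i
Denominator: (-8.5)^2 + 9.9^2 = 170.26
Result = (27.6100 - 156.1300i)/170.26

0.1622 - 0.9170i


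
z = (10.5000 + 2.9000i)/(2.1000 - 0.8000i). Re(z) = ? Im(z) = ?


Multiply by conjugate: (10.5000 + 2.9000i)(2.1000 + 0.8000i) / (2.1^2 + (-0.8)^2)
Numerator real = 10.5*2.1 + 2.9*(-0.8) = 19.73
Numerator imag = 2.9*2.1 - 10.5*(-0.8) = 14.49
Denominator = 5.05
Re(z) = 19.73/5.05 = 3.9069
Im(z) = 14.49/5.05 = 2.8693

Re(z) = 3.9069, Im(z) = 2.8693


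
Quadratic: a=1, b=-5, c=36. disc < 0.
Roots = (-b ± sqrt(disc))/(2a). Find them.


disc = (-5)^2 - 4*1*36 = 25 - 144 = -119
sqrt(|disc|) = sqrt(119) = 10.9087
Real part = 5/(2*1) = 2.5000
Imag part = 10.9087/(2*1) = 5.4544

2.5000 ± 5.4544i


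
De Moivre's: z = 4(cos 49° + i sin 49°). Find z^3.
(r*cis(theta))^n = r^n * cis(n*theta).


r^3 = 4^3 = 64
n*theta = 3*49° = 147° = 147° (mod 360)
a = 64*cos(147°) = -53.6749
b = 64*sin(147°) = 34.8569

64 cis(147°) = -53.6749 + 34.8569i


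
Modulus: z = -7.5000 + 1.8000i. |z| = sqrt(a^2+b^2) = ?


|z| = sqrt((-7.5)^2 + 1.8^2) = sqrt(56.25 + 3.24) = sqrt(59.49) = 7.7130

|z| = 7.7130


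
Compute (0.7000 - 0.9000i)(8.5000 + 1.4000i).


Real = 0.7*8.5 - (-0.9)*1.4 = 5.95 - (-1.26) = 7.21
Imag = 0.7*1.4 + 8.5*(-0.9) = 0.98 - (7.65) = -6.67

7.2100 - 6.6700i


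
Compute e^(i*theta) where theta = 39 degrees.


cos(39°) = 0.7771
sin(39°) = 0.6293

e^(i*39°) = 0.7771 + 0.6293i


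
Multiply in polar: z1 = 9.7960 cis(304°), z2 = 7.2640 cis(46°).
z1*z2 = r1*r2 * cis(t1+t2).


r = 9.7960 * 7.2640 = 71.1581
theta = 304° + 46° = 350° = 350° (mod 360)

71.1581 cis(350°)


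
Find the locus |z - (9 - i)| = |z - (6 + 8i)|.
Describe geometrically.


Equal distances means the locus is the perpendicular bisector of z1 and z2.
Midpoint = ((9+6)/2, (-1+8)/2) = (7.5000, 3.5000)

Perpendicular bisector through (7.5000, 3.5000)


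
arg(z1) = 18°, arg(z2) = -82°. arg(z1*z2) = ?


arg(z1*z2) = 18° - 82° = -64°
Normalized to (-180°, 180°]: -64°

-64°


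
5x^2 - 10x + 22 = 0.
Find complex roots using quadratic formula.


disc = (-10)^2 - 4*5*22 = 100 - 440 = -340
sqrt(|disc|) = sqrt(340) = 18.4391
Real part = 10/(2*5) = 1.0000
Imag part = 18.4391/(2*5) = 1.8439

1.0000 ± 1.8439i


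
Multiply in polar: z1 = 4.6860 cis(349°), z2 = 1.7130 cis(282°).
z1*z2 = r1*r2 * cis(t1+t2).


r = 4.6860 * 1.7130 = 8.0271
theta = 349° + 282° = 631° = 271° (mod 360)

8.0271 cis(271°)


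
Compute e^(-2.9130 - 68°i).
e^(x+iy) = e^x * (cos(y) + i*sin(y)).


e^-2.9130 = 0.05431
cos(-68°) = 0.3746
sin(-68°) = -0.9272
Real = 0.05431*0.3746 = 0.0203
Imag = 0.05431*(-0.9272) = -0.0504

0.0203 - 0.0504i


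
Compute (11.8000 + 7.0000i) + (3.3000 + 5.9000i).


Real: 11.8 + 3.3 = 15.1
Imag: 7 + 5.9 = 12.9

15.1000 + 12.9000i


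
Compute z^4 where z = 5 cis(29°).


r^4 = 5^4 = 625
n*theta = 4*29° = 116° = 116° (mod 360)
a = 625*cos(116°) = -273.9820
b = 625*sin(116°) = 561.7463

625 cis(116°) = -273.9820 + 561.7463i


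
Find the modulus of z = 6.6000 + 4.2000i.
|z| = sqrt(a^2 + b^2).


|z| = sqrt(6.6^2 + 4.2^2) = sqrt(43.56 + 17.64) = sqrt(61.2) = 7.8230

|z| = 7.8230


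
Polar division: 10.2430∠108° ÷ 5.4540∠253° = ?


r = 10.2430 / 5.4540 = 1.8781
theta = 108° - 253° = -145° = 215° (mod 360)

1.8781 cis(215°)


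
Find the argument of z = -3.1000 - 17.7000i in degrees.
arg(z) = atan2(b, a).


Re = -3.1, Im = -17.7
arg = atan2(-17.7, -3.1) = -99.9341 degrees

arg(z) = -99.9341 degrees


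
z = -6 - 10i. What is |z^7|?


|z| = sqrt(36+100) = sqrt(136) = 11.6619
|z^7| = |z|^7 = (sqrt(136))^7 = 136^3 * sqrt(136) = 2515456*sqrt(136)

|z^7| = 2515456*sqrt(136) ≈ 29335005.8592


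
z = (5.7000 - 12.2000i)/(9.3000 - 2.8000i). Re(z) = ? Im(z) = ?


Multiply by conjugate: (5.7000 - 12.2000i)(9.3000 + 2.8000i) / (9.3^2 + (-2.8)^2)
Numerator real = 5.7*9.3 - (12.2)*(-2.8) = 87.17
Numerator imag = -12.2*9.3 - 5.7*(-2.8) = -97.5
Denominator = 94.33
Re(z) = 87.17/94.33 = 0.9241
Im(z) = -97.5/94.33 = -1.0336

Re(z) = 0.9241, Im(z) = -1.0336


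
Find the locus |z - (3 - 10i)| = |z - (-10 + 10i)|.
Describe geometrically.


Equal distances means the locus is the perpendicular bisector of z1 and z2.
Midpoint = ((3+(-10))/2, (-10+10)/2) = (-3.5000, 0)

Perpendicular bisector through (-3.5000, 0)


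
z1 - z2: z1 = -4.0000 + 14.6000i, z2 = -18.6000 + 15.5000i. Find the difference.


Real: -4 + 18.6 = 14.6
Imag: 14.6 - 15.5 = -0.9

14.6000 - 0.9000i


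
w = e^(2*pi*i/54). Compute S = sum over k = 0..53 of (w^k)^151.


The roots are w_k = w^k with w = e^(2*pi*i/54), and (w^k)^151 = (w^151)^k.
So S = 1 + u + u^2 + ... + u^(53) with u = w^151.
151 = 2*54 + 43, so 151 is not a multiple of 54: u = (w^54)^2 * w^43 = w^43 ≠ 1 (w is a primitive 54th root), while u^54 = (w^54)^151 = 1.
Geometric series: S = (1 - u^54)/(1 - u) = (1 - 1)/(1 - u) = 0

S = 0


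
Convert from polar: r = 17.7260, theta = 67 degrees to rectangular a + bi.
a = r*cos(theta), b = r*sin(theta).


a = 17.7260*cos(67°) = 17.7260*0.39073 = 6.9261
b = 17.7260*sin(67°) = 17.7260*0.920505 = 16.3169

6.9261 + 16.3169i


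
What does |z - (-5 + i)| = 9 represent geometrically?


|z - z0| = r is a circle with center z0 and radius r.
Center = (-5, 1), radius = 9

Circle with center (-5, 1) and radius 9


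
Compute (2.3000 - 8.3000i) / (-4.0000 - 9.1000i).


Conjugate of z2 = -4.0000 + 9.1000i
Numerator: (2.3000 - 8.3000i)(-4.0000 + 9.1000i) = 66.3300 + 54.1300i
Denominator: (-4)^2 + (-9.1)^2 = 98.81
Result = (66.3300 + 54.1300i)/98.81

0.6713 + 0.5478i


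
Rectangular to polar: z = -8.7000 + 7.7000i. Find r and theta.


r = sqrt(75.69+59.29) = sqrt(134.98) = 11.6181
theta = atan2(7.7, -8.7) = 138.4893 degrees

r = 11.6181, theta = 138.4893 degrees


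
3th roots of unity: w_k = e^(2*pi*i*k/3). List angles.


The 3th roots of unity are cis(360k/3°) for k=0..2
Angle step = 360/3 = 120°
Primitive root: cis(120°)
Primitive root = -0.5000 + 0.8660i

3 roots at angles: 0°, 120°, 240°


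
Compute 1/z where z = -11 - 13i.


|z|^2 = 121+169 = 290
1/z = (-11 + 13i)/290

1/z = -0.0379 + 0.0448i


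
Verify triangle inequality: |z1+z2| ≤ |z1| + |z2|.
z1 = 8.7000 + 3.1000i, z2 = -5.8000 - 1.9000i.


|z1| = sqrt(8.7^2 + 3.1^2) = sqrt(85.3) = 9.2358
|z2| = sqrt((-5.8)^2 + (-1.9)^2) = sqrt(37.25) = 6.1033
z1+z2 = 2.9000 + 1.2000i
|z1+z2| = sqrt(9.85) = 3.1385
|z1|+|z2| = 9.2358 + 6.1033 = 15.3391

|z1+z2| = 3.1385 ≤ |z1|+|z2| = 15.3391 (verified)


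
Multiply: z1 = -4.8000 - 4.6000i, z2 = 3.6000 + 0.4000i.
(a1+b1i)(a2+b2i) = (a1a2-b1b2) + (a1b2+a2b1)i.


Real = -4.8*3.6 - (-4.6)*0.4 = -17.28 - (-1.84) = -15.44
Imag = -4.8*0.4 + 3.6*(-4.6) = -1.92 - (16.56) = -18.48

-15.4400 - 18.4800i


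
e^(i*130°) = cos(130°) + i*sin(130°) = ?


cos(130°) = -0.6428
sin(130°) = 0.7660

e^(i*130°) = -0.6428 + 0.7660i


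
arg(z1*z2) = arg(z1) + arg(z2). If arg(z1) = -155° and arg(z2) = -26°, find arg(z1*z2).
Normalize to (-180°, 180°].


arg(z1*z2) = -155° - 26° = -181°
Normalized to (-180°, 180°]: 179°

179°


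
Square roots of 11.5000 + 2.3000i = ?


|z| = sqrt(132.25+5.29) = 11.7277
sqrt((|z|+a)/2) = sqrt((11.7277+11.5)/2) = sqrt(11.6139) = 3.4079
sqrt((|z|-a)/2) = sqrt((11.7277-11.5)/2) = sqrt(0.1139) = 0.3374

±(3.4079 + 0.3374i) i.e. 3.4079 + 0.3374i and -3.4079 - 0.3374i


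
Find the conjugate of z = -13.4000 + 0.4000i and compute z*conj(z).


z_bar = -13.4000 - 0.4000i
z*z_bar = (-13.4)^2 + 0.4^2 = 179.56 + 0.16 = 179.72

z_bar = -13.4000 - 0.4000i, z*z_bar = 179.72


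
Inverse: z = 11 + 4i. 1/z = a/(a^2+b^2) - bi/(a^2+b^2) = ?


|z|^2 = 121+16 = 137
1/z = (11 - 4i)/137

1/z = 0.0803 - 0.0292i


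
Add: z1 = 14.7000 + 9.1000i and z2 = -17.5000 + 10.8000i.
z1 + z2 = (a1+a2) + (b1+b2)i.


Real: 14.7 - 17.5 = -2.8
Imag: 9.1 + 10.8 = 19.9

-2.8000 + 19.9000i


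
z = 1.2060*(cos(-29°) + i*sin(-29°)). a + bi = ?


a = 1.2060*cos(-29°) = 1.2060*0.8746 = 1.0548
b = 1.2060*sin(-29°) = 1.2060*(-0.4848) = -0.5847

1.0548 - 0.5847i


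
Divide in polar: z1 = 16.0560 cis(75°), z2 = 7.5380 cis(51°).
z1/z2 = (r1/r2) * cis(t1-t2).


r = 16.0560 / 7.5380 = 2.1300
theta = 75° - 51° = 24° = 24° (mod 360)

2.1300 cis(24°)


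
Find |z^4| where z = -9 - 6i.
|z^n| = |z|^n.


|z| = sqrt(81+36) = sqrt(117) = 10.8167
|z^4| = |z|^4 = (sqrt(117))^4 = 117^2 = 13689

|z^4| = 13689


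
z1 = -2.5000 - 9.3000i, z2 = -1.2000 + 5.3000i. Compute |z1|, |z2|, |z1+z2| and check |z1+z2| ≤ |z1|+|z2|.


|z1| = sqrt((-2.5)^2 + (-9.3)^2) = sqrt(92.74) = 9.6302
|z2| = sqrt((-1.2)^2 + 5.3^2) = sqrt(29.53) = 5.4342
z1+z2 = -3.7000 - 4.0000i
|z1+z2| = sqrt(29.69) = 5.4489
|z1|+|z2| = 9.6302 + 5.4342 = 15.0644

|z1+z2| = 5.4489 ≤ |z1|+|z2| = 15.0644 (verified)


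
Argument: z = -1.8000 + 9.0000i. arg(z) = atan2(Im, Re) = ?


Re = -1.8, Im = 9
arg = atan2(9, -1.8) = 101.3099 degrees

arg(z) = 101.3099 degrees


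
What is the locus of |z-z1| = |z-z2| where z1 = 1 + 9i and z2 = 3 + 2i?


Equal distances means the locus is the perpendicular bisector of z1 and z2.
Midpoint = ((1+3)/2, (9+2)/2) = (2.0000, 5.5000)

Perpendicular bisector through (2.0000, 5.5000)


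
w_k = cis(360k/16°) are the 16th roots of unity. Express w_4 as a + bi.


Angle = 360*4/16 = 90°
a = cos(90°) = 0
b = sin(90°) = 1.0000

0 + 1.0000i


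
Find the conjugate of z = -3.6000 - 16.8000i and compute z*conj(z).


z_bar = -3.6000 + 16.8000i
z*z_bar = (-3.6)^2 + (-16.8)^2 = 12.96 + 282.24 = 295.2

z_bar = -3.6000 + 16.8000i, z*z_bar = 295.2


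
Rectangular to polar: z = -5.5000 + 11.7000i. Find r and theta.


r = sqrt(30.25+136.89) = sqrt(167.14) = 12.9283
theta = atan2(11.7, -5.5) = 115.1775 degrees

r = 12.9283, theta = 115.1775 degrees


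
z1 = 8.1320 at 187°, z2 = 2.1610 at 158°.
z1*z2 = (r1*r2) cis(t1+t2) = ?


r = 8.1320 * 2.1610 = 17.5733
theta = 187° + 158° = 345° = 345° (mod 360)

17.5733 cis(345°)


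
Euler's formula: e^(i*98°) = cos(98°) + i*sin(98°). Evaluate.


cos(98°) = -0.1392
sin(98°) = 0.9903

e^(i*98°) = -0.1392 + 0.9903i


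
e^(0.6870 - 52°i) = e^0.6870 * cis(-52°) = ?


e^0.6870 = 1.98774
cos(-52°) = 0.61566
sin(-52°) = -0.78801
Real = 1.98774*0.61566 = 1.2238
Imag = 1.98774*(-0.78801) = -1.5664

1.2238 - 1.5664i


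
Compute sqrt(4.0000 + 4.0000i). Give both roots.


|z| = sqrt(16+16) = 5.6569
sqrt((|z|+a)/2) = sqrt((5.6569+4)/2) = sqrt(4.8284) = 2.1974
sqrt((|z|-a)/2) = sqrt((5.6569-4)/2) = sqrt(0.8284) = 0.9102

±(2.1974 + 0.9102i) i.e. 2.1974 + 0.9102i and -2.1974 - 0.9102i


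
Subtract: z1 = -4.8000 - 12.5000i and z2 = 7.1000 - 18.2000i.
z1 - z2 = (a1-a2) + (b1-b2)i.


Real: -4.8 - 7.1 = -11.9
Imag: -12.5 + 18.2 = 5.7

-11.9000 + 5.7000i


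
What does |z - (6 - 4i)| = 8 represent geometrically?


|z - z0| = r is a circle with center z0 and radius r.
Center = (6, -4), radius = 8

Circle with center (6, -4) and radius 8


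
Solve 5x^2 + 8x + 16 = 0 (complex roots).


disc = 8^2 - 4*5*16 = 64 - 320 = -256
sqrt(|disc|) = sqrt(256) = 16.0000
Real part = -8/(2*5) = -0.8000
Imag part = 16.0000/(2*5) = 1.6000

-0.8000 ± 1.6000i


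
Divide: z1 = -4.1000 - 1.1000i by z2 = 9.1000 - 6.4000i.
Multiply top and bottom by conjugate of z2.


Conjugate of z2 = 9.1000 + 6.4000i
Numerator: (-4.1000 - 1.1000i)(9.1000 + 6.4000i) = -30.2700 - 36.2500i
Denominator: 9.1^2 + (-6.4)^2 = 123.77
Result = (-30.2700 - 36.2500i)/123.77

-0.2446 - 0.2929i


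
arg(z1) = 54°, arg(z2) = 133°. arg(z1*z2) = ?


arg(z1*z2) = 54° + 133° = 187°
Normalized to (-180°, 180°]: -173°

-173°


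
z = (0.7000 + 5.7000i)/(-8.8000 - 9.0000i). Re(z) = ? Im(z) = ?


Multiply by conjugate: (0.7000 + 5.7000i)(-8.8000 + 9.0000i) / ((-8.8)^2 + (-9)^2)
Numerator real = 0.7*(-8.8) + 5.7*(-9) = -57.46
Numerator imag = 5.7*(-8.8) - 0.7*(-9) = -43.86
Denominator = 158.44
Re(z) = -57.46/158.44 = -0.3627
Im(z) = -43.86/158.44 = -0.2768

Re(z) = -0.3627, Im(z) = -0.2768


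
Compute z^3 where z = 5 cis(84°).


r^3 = 5^3 = 125
n*theta = 3*84° = 252° = 252° (mod 360)
a = 125*cos(252°) = -38.6271
b = 125*sin(252°) = -118.8821

125 cis(252°) = -38.6271 - 118.8821i


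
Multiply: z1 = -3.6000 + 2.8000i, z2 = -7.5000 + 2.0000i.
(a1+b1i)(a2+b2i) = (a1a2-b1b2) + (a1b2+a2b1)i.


Real = -3.6*(-7.5) - 2.8*2 = 27 - 5.6 = 21.4
Imag = -3.6*2 - (7.5)*2.8 = -7.2 - (21) = -28.2

21.4000 - 28.2000i


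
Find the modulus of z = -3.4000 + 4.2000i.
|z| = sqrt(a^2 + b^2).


|z| = sqrt((-3.4)^2 + 4.2^2) = sqrt(11.56 + 17.64) = sqrt(29.2) = 5.4037

|z| = 5.4037


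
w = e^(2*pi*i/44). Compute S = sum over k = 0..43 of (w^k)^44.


The roots are w_k = w^k with w = e^(2*pi*i/44), and (w^k)^44 = (w^44)^k.
So S = 1 + u + u^2 + ... + u^(43) with u = w^44.
44 = 1*44 + 0, so 44 is a multiple of 44 and u = (w^44)^1 = 1.
Every one of the 44 terms equals 1: S = 44

S = 44


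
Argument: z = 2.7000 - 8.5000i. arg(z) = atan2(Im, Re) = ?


Re = 2.7, Im = -8.5
arg = atan2(-8.5, 2.7) = -72.3777 degrees

arg(z) = -72.3777 degrees


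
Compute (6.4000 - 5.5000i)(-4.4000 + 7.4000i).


Real = 6.4*(-4.4) - (-5.5)*7.4 = -28.16 - (-40.7) = 12.54
Imag = 6.4*7.4 - (4.4)*(-5.5) = 47.36 + 24.2 = 71.56

12.5400 + 71.5600i


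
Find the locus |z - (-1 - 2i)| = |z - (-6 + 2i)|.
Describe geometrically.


Equal distances means the locus is the perpendicular bisector of z1 and z2.
Midpoint = ((-1+(-6))/2, (-2+2)/2) = (-3.5000, 0)

Perpendicular bisector through (-3.5000, 0)


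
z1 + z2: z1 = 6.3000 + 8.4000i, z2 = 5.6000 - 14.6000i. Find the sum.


Real: 6.3 + 5.6 = 11.9
Imag: 8.4 - 14.6 = -6.2

11.9000 - 6.2000i


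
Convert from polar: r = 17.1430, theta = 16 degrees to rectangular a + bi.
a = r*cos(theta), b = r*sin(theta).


a = 17.1430*cos(16°) = 17.1430*0.96126 = 16.4789
b = 17.1430*sin(16°) = 17.1430*0.27564 = 4.7253

16.4789 + 4.7253i


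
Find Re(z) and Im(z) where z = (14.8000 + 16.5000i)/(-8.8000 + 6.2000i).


Multiply by conjugate: (14.8000 + 16.5000i)(-8.8000 - 6.2000i) / ((-8.8)^2 + 6.2^2)
Numerator real = 14.8*(-8.8) + 16.5*6.2 = -27.94
Numerator imag = 16.5*(-8.8) - 14.8*6.2 = -236.96
Denominator = 115.88
Re(z) = -27.94/115.88 = -0.2411
Im(z) = -236.96/115.88 = -2.0449

Re(z) = -0.2411, Im(z) = -2.0449


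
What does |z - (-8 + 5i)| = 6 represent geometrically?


|z - z0| = r is a circle with center z0 and radius r.
Center = (-8, 5), radius = 6

Circle with center (-8, 5) and radius 6


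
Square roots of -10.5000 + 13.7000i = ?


|z| = sqrt(110.25+187.69) = 17.2609
sqrt((|z|+a)/2) = sqrt((17.2609+(-10.5))/2) = sqrt(3.3805) = 1.8386
sqrt((|z|-a)/2) = sqrt((17.2609-(-10.5))/2) = sqrt(13.8805) = 3.7257

±(1.8386 + 3.7257i) i.e. 1.8386 + 3.7257i and -1.8386 - 3.7257i


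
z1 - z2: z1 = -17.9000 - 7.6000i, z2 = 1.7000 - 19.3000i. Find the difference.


Real: -17.9 - 1.7 = -19.6
Imag: -7.6 + 19.3 = 11.7

-19.6000 + 11.7000i


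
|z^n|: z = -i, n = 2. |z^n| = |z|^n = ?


|z| = sqrt(0+1) = sqrt(1) = 1
|z^2| = |z|^2 = 1^2 = 1

|z^2| = 1


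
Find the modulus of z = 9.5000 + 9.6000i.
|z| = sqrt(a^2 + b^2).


|z| = sqrt(9.5^2 + 9.6^2) = sqrt(90.25 + 92.16) = sqrt(182.41) = 13.5059

|z| = 13.5059


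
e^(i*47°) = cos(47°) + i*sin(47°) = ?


cos(47°) = 0.6820
sin(47°) = 0.7314

e^(i*47°) = 0.6820 + 0.7314i


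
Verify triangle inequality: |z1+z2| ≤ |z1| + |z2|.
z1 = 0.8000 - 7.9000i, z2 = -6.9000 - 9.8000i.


|z1| = sqrt(0.8^2 + (-7.9)^2) = sqrt(63.05) = 7.9404
|z2| = sqrt((-6.9)^2 + (-9.8)^2) = sqrt(143.65) = 11.9854
z1+z2 = -6.1000 - 17.7000i
|z1+z2| = sqrt(350.5) = 18.7216
|z1|+|z2| = 7.9404 + 11.9854 = 19.9258

|z1+z2| = 18.7216 ≤ |z1|+|z2| = 19.9258 (verified)


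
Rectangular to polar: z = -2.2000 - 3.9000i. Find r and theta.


r = sqrt(4.84+15.21) = sqrt(20.05) = 4.4777
theta = atan2(-3.9, -2.2) = -119.4275 degrees

r = 4.4777, theta = -119.4275 degrees


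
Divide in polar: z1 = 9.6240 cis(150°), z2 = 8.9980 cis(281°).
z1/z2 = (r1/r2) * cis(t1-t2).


r = 9.6240 / 8.9980 = 1.0696
theta = 150° - 281° = -131° = 229° (mod 360)

1.0696 cis(229°)


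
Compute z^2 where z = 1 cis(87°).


r^2 = 1^2 = 1
n*theta = 2*87° = 174° = 174° (mod 360)
a = 1*cos(174°) = -0.9945
b = 1*sin(174°) = 0.1045

1 cis(174°) = -0.9945 + 0.1045i


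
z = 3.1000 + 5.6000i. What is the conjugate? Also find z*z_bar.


z_bar = 3.1000 - 5.6000i
z*z_bar = 3.1^2 + 5.6^2 = 9.61 + 31.36 = 40.97

z_bar = 3.1000 - 5.6000i, z*z_bar = 40.97


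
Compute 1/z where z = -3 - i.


|z|^2 = 9+1 = 10
1/z = (-3 + 1i)/10

1/z = -0.3000 + 0.1000i


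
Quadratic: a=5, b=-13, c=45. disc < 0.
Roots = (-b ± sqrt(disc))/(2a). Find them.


disc = (-13)^2 - 4*5*45 = 169 - 900 = -731
sqrt(|disc|) = sqrt(731) = 27.0370
Real part = 13/(2*5) = 1.3000
Imag part = 27.0370/(2*5) = 2.7037

1.3000 ± 2.7037i


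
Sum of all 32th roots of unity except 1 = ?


With w = e^(2*pi*i/32), all 32 of the 32th roots of unity w^0 = 1, w, ..., w^(31) sum to 0: 1 + w + ... + w^(31) = (1 - w^32)/(1 - w) = 0 since w^32 = 1, w ≠ 1.
Removing the root 1: w + w^2 + ... + w^(31) = 0 - 1 = -1

Sum = -1


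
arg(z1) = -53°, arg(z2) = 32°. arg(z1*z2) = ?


arg(z1*z2) = -53° + 32° = -21°
Normalized to (-180°, 180°]: -21°

-21°


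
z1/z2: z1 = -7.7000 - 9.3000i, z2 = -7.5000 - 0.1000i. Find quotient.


Conjugate of z2 = -7.5000 + 0.1000i
Numerator: (-7.7000 - 9.3000i)(-7.5000 + 0.1000i) = 58.6800 + 68.9800i
Denominator: (-7.5)^2 + (-0.1)^2 = 56.26
Result = (58.6800 + 68.9800i)/56.26

1.0430 + 1.2261i


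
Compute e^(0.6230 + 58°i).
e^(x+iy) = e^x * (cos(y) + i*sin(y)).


e^0.6230 = 1.8645
cos(58°) = 0.5299
sin(58°) = 0.84805
Real = 1.8645*0.5299 = 0.9880
Imag = 1.8645*0.84805 = 1.5812

0.9880 + 1.5812i


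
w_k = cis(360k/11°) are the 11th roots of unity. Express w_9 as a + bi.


Angle = 360*9/11 = 294.5455°
a = cos(294.5455°) = 0.4154
b = sin(294.5455°) = -0.9096

0.4154 - 0.9096i


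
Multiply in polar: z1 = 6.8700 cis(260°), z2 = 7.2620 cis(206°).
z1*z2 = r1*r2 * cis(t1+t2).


r = 6.8700 * 7.2620 = 49.8899
theta = 260° + 206° = 466° = 106° (mod 360)

49.8899 cis(106°)


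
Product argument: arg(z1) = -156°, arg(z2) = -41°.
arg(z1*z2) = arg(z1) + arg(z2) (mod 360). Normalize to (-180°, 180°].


arg(z1*z2) = -156° - 41° = -197°
Normalized to (-180°, 180°]: 163°

163°


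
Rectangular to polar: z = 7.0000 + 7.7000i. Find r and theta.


r = sqrt(49+59.29) = sqrt(108.29) = 10.4062
theta = atan2(7.7, 7) = 47.7263 degrees

r = 10.4062, theta = 47.7263 degrees


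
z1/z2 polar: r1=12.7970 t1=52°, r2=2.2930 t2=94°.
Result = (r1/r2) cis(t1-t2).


r = 12.7970 / 2.2930 = 5.5809
theta = 52° - 94° = -42° = 318° (mod 360)

5.5809 cis(318°)


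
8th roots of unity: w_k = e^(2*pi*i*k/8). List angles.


The 8th roots of unity are cis(360k/8°) for k=0..7
Angle step = 360/8 = 45°
Primitive root: cis(45°)
Primitive root = 0.7071 + 0.7071i

8 roots at angles: 0°, 45°, 90°, 135°, 180°, 225°, 270°, 315°


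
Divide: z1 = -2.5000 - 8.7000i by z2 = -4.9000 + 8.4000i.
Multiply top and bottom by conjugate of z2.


Conjugate of z2 = -4.9000 - 8.4000i
Numerator: (-2.5000 - 8.7000i)(-4.9000 - 8.4000i) = -60.8300 + 63.6300i
Denominator: (-4.9)^2 + 8.4^2 = 94.57
Result = (-60.8300 + 63.6300i)/94.57

-0.6432 + 0.6728i


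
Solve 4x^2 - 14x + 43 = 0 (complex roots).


disc = (-14)^2 - 4*4*43 = 196 - 688 = -492
sqrt(|disc|) = sqrt(492) = 22.1811
Real part = 14/(2*4) = 1.7500
Imag part = 22.1811/(2*4) = 2.7726

1.7500 ± 2.7726i


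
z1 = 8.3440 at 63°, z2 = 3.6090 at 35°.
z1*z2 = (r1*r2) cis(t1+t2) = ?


r = 8.3440 * 3.6090 = 30.1135
theta = 63° + 35° = 98° = 98° (mod 360)

30.1135 cis(98°)


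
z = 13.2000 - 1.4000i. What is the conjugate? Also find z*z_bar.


z_bar = 13.2000 + 1.4000i
z*z_bar = 13.2^2 + (-1.4)^2 = 174.24 + 1.96 = 176.2

z_bar = 13.2000 + 1.4000i, z*z_bar = 176.2


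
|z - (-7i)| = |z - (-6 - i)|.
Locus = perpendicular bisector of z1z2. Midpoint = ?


Equal distances means the locus is the perpendicular bisector of z1 and z2.
Midpoint = ((0+(-6))/2, (-7+(-1))/2) = (-3.0000, -4.0000)

Perpendicular bisector through (-3.0000, -4.0000)


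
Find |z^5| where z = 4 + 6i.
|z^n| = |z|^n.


|z| = sqrt(16+36) = sqrt(52) = 7.2111
|z^5| = |z|^5 = (sqrt(52))^5 = 52^2 * sqrt(52) = 2704*sqrt(52)

|z^5| = 2704*sqrt(52) ≈ 19498.8213


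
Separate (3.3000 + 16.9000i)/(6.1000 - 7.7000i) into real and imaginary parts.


Multiply by conjugate: (3.3000 + 16.9000i)(6.1000 + 7.7000i) / (6.1^2 + (-7.7)^2)
Numerator real = 3.3*6.1 + 16.9*(-7.7) = -110
Numerator imag = 16.9*6.1 - 3.3*(-7.7) = 128.5
Denominator = 96.5
Re(z) = -110/96.5 = -1.1399
Im(z) = 128.5/96.5 = 1.3316

Re(z) = -1.1399, Im(z) = 1.3316


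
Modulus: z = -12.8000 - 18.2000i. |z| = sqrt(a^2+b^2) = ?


|z| = sqrt((-12.8)^2 + (-18.2)^2) = sqrt(163.84 + 331.24) = sqrt(495.08) = 22.2504

|z| = 22.2504


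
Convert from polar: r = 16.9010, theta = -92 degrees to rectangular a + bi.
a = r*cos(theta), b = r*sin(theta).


a = 16.9010*cos(-92°) = 16.9010*(-0.0349) = -0.5898
b = 16.9010*sin(-92°) = 16.9010*(-0.99939) = -16.8907

-0.5898 - 16.8907i


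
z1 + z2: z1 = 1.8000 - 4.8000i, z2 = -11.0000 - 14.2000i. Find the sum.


Real: 1.8 - 11 = -9.2
Imag: -4.8 - 14.2 = -19

-9.2000 - 19.0000i


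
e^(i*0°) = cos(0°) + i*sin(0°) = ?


cos(0°) = 1.0000
sin(0°) = 0

e^(i*0°) = 1.0000 + 0i


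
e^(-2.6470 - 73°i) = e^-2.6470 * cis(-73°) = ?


e^-2.6470 = 0.0709
cos(-73°) = 0.2924
sin(-73°) = -0.9563
Real = 0.0709*0.2924 = 0.0207
Imag = 0.0709*(-0.9563) = -0.0678

0.0207 - 0.0678i


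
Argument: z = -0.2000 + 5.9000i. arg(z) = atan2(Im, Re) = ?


Re = -0.2, Im = 5.9
arg = atan2(5.9, -0.2) = 91.9415 degrees

arg(z) = 91.9415 degrees


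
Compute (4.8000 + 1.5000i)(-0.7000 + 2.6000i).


Real = 4.8*(-0.7) - 1.5*2.6 = -3.36 - 3.9 = -7.26
Imag = 4.8*2.6 - (0.7)*1.5 = 12.48 - (1.05) = 11.43

-7.2600 + 11.4300i


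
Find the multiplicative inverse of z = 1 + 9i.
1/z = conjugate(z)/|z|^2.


|z|^2 = 1+81 = 82
1/z = (1 - 9i)/82

1/z = 0.0122 - 0.1098i


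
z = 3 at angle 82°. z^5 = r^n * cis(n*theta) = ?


r^5 = 3^5 = 243
n*theta = 5*82° = 410° = 50° (mod 360)
a = 243*cos(50°) = 156.1974
b = 243*sin(50°) = 186.1488

243 cis(50°) = 156.1974 + 186.1488i


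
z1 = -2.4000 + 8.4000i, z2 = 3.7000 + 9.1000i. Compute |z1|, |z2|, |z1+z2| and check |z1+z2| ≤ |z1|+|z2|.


|z1| = sqrt((-2.4)^2 + 8.4^2) = sqrt(76.32) = 8.7361
|z2| = sqrt(3.7^2 + 9.1^2) = sqrt(96.5) = 9.8234
z1+z2 = 1.3000 + 17.5000i
|z1+z2| = sqrt(307.94) = 17.5482
|z1|+|z2| = 8.7361 + 9.8234 = 18.5595

|z1+z2| = 17.5482 ≤ |z1|+|z2| = 18.5595 (verified)


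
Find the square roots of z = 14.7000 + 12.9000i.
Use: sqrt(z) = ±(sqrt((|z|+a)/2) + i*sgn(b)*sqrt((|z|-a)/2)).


|z| = sqrt(216.09+166.41) = 19.5576
sqrt((|z|+a)/2) = sqrt((19.5576+14.7)/2) = sqrt(17.1288) = 4.1387
sqrt((|z|-a)/2) = sqrt((19.5576-14.7)/2) = sqrt(2.4288) = 1.5585

±(4.1387 + 1.5585i) i.e. 4.1387 + 1.5585i and -4.1387 - 1.5585i
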